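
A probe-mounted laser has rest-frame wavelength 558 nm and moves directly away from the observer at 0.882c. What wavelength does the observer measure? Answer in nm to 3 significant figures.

Relativistic Doppler: λ_obs = λ_src √((1+β)/(1−β))
= 558 × √(1.8820/0.11800) = 558 × 3.9936 = 2230 nm

λ_obs ≈ 2230 nm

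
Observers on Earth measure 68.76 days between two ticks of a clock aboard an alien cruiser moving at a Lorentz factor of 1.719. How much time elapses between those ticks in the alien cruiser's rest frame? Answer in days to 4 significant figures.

γ = 1.719 (given)
Proper time: τ₀ = Δt/γ = 68.76/1.719 = 40.00 days

τ₀ ≈ 40.00 days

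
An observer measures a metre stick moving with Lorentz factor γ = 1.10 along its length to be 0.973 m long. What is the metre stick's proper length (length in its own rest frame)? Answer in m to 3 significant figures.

γ = 1.10 (given)
L₀ = γL = 1.10 × 0.973 = 1.07 m

L₀ ≈ 1.07 m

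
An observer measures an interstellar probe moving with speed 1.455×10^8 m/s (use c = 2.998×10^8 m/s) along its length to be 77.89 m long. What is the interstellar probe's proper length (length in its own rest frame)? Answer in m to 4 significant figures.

L₀ ≈ 89.08 m

β = v/c = 1.455×10^8 / 2.998×10^8 = 0.485324
γ = 1/√(1 − 0.485324²) = 1.14373
L₀ = γL = 1.14373 × 77.89 = 89.08 m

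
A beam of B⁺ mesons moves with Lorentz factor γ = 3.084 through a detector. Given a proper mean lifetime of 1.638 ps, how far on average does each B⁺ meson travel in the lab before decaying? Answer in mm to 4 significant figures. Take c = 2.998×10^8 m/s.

d ≈ 1.433 mm

β = √(1 − 1/γ²) = √(1 − 1/3.084²) = 0.945970
Dilated lifetime: Δt = γτ₀ = 3.084 × 1.638 ps = 5.05159 ps
d = vΔt = 0.945970c × 5.05159 ps = 2.83602×10^8 m/s × 5.05159×10^-12 s = 1.433 mm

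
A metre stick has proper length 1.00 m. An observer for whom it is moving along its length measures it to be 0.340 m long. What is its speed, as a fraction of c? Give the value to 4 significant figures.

β ≈ 0.9404

γ = L₀/L = 1.00/0.340 = 2.94118
β = √(1 − 1/γ²) = 0.9404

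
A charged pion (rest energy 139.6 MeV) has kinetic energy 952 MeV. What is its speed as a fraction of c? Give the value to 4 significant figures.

β ≈ 0.9918

γ = 1 + K/(m₀c²) = 1 + 952/139.6 = 7.81948
β = √(1 − 1/γ²) = 0.9918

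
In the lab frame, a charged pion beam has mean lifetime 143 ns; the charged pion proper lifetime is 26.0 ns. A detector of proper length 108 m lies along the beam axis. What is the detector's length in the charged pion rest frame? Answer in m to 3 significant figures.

Time dilation ⇒ γ = Δt/τ₀ = 143/26.0 = 5.5000
Length contraction: L = L₀/γ = 108/5.5000 = 19.6 m

L ≈ 19.6 m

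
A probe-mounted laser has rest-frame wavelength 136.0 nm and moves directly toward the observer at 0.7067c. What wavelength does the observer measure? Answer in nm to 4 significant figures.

Relativistic Doppler: λ_obs = λ_src √((1−β)/(1+β))
= 136.0 × √(0.293300/1.70670) = 136.0 × 0.414550 = 56.38 nm

λ_obs ≈ 56.38 nm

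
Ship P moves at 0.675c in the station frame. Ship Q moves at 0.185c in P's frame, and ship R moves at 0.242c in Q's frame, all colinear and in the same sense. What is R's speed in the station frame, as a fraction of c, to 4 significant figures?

u ≈ 0.8494c

Compose boost 2: (0.185 + 0.675)/(1 + 0.185×0.675) = 0.8600/1.12488 = 0.764529
Compose boost 3: (0.242 + 0.764529)/(1 + 0.242×0.764529) = 1.00653/1.18502 = 0.8494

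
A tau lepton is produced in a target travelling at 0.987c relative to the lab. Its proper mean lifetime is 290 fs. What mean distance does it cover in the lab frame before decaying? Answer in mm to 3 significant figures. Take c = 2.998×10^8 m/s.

d ≈ 0.534 mm

γ = 1/√(1 − 0.987²) = 6.2220
Dilated lifetime: Δt = γτ₀ = 6.2220 × 290 fs = 1804.4 fs
d = vΔt = 0.987c × 1804.4 fs = 2.9590×10^8 m/s × 1.8044×10^-12 s = 0.534 mm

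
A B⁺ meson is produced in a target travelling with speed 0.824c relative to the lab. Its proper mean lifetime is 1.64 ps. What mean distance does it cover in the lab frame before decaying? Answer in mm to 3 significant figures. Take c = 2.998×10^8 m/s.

γ = 1/√(1 − 0.824²) = 1.7649
Dilated lifetime: Δt = γτ₀ = 1.7649 × 1.64 ps = 2.8945 ps
d = vΔt = 0.824c × 2.8945 ps = 2.4704×10^8 m/s × 2.8945×10^-12 s = 0.715 mm

d ≈ 0.715 mm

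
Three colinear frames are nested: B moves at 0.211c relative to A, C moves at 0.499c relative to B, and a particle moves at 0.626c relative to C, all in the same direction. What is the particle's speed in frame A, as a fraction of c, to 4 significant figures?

u ≈ 0.9046c

Compose boost 2: (0.499 + 0.211)/(1 + 0.499×0.211) = 0.7100/1.10529 = 0.642366
Compose boost 3: (0.626 + 0.642366)/(1 + 0.626×0.642366) = 1.26837/1.40212 = 0.9046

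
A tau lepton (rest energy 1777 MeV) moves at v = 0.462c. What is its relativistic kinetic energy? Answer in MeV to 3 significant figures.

γ = 1/√(1 − 0.462²) = 1.1275
K = (γ − 1)m₀c² = (1.1275 − 1) × 1777 MeV = 0.12755 × 1777 MeV = 227 MeV

K ≈ 227 MeV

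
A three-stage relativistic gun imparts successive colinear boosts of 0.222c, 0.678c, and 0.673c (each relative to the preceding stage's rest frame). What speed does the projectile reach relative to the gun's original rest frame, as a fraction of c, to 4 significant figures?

Compose boost 2: (0.678 + 0.222)/(1 + 0.678×0.222) = 0.9000/1.15052 = 0.782258
Compose boost 3: (0.673 + 0.782258)/(1 + 0.673×0.782258) = 1.45526/1.52646 = 0.9534

u ≈ 0.9534c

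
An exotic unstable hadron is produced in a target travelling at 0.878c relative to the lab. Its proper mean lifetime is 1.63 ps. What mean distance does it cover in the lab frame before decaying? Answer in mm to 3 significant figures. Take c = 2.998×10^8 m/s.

γ = 1/√(1 − 0.878²) = 2.0892
Dilated lifetime: Δt = γτ₀ = 2.0892 × 1.63 ps = 3.4053 ps
d = vΔt = 0.878c × 3.4053 ps = 2.6322×10^8 m/s × 3.4053×10^-12 s = 0.896 mm

d ≈ 0.896 mm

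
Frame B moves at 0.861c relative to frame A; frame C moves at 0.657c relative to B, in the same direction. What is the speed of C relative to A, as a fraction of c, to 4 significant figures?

Compose boost 2: (0.657 + 0.861)/(1 + 0.657×0.861) = 1.518/1.56568 = 0.9695

u ≈ 0.9695c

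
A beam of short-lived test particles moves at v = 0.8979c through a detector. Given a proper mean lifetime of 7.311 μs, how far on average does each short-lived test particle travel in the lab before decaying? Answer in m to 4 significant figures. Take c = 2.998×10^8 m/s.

γ = 1/√(1 − 0.8979²) = 2.27170
Dilated lifetime: Δt = γτ₀ = 2.27170 × 7.311 μs = 16.6084 μs
d = vΔt = 0.8979c × 16.6084 μs = 2.69190×10^8 m/s × 1.66084×10^-5 s = 4471 m

d ≈ 4471 m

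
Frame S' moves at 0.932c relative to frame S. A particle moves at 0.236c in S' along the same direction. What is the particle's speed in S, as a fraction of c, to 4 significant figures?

Relativistic velocity addition: u = (u' + v)/(1 + u'v/c²)
= (0.236 + 0.932)/(1 + 0.236×0.932) = 1.168/1.21995 = 0.9574

u ≈ 0.9574c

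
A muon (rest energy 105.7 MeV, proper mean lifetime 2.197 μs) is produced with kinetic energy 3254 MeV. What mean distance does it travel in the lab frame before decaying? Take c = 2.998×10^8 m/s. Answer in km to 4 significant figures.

γ = 1 + K/(m₀c²) = 1 + 3254/105.7 = 31.7852
β = √(1 − 1/γ²) = 0.999505
Dilated lifetime: γτ₀ = 31.7852 × 2.197 μs = 69.8322 μs
d = βc·γτ₀ = 0.999505 × (2.998×10^8 m/s) × 6.98322×10^-5 s = 20.93 km

d ≈ 20.93 km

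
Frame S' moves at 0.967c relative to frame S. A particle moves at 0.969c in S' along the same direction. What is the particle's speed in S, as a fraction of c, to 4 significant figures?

Relativistic velocity addition: u = (u' + v)/(1 + u'v/c²)
= (0.969 + 0.967)/(1 + 0.969×0.967) = 1.936/1.93702 = 0.9995

u ≈ 0.9995c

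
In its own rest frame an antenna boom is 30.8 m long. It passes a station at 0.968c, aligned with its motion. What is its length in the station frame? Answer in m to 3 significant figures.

L ≈ 7.73 m

γ = 1/√(1 − 0.968²) = 3.9849
Length contraction: L = L₀/γ = 30.8/3.9849 = 7.73 m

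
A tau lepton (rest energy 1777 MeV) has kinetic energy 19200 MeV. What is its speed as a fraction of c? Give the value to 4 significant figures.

β ≈ 0.9964

γ = 1 + K/(m₀c²) = 1 + 19200/1777 = 11.8047
β = √(1 − 1/γ²) = 0.9964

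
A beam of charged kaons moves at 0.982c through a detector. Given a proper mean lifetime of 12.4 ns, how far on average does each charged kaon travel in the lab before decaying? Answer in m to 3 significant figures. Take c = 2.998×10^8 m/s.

d ≈ 19.3 m

γ = 1/√(1 − 0.982²) = 5.2943
Dilated lifetime: Δt = γτ₀ = 5.2943 × 12.4 ns = 65.650 ns
d = vΔt = 0.982c × 65.650 ns = 2.9440×10^8 m/s × 6.5650×10^-8 s = 19.3 m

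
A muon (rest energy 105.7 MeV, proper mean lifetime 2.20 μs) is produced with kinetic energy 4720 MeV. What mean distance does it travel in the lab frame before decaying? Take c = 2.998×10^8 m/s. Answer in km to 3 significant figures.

γ = 1 + K/(m₀c²) = 1 + 4720/105.7 = 45.655
β = √(1 − 1/γ²) = 0.99976
Dilated lifetime: γτ₀ = 45.655 × 2.20 μs = 100.44 μs
d = βc·γτ₀ = 0.99976 × (2.998×10^8 m/s) × 0.00010044 s = 30.1 km

d ≈ 30.1 km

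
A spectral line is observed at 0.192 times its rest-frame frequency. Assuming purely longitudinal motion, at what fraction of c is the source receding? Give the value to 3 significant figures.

f_obs/f_src = √((1−β)/(1+β)) = 0.192  ⇒  (1−β)/(1+β) = 0.036864
β = |1 − D²|/(1 + D²) = |1 − 0.036864|/(1 + 0.036864) = 0.929

β ≈ 0.929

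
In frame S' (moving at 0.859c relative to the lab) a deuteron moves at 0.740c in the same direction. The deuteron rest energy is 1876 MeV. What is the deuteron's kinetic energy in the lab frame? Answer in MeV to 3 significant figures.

K ≈ 7030 MeV

u_lab = (0.740 + 0.859)/(1 + 0.740×0.859) = 0.977587
γ = 1/√(1 − 0.977587²) = 4.7499
K = (γ − 1)m₀c² = (4.7499 − 1) × 1876 = 3.7499 × 1876 = 7030 MeV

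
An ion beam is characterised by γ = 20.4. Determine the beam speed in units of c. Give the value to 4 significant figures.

β ≈ 0.9988

β = √(1 − 1/γ²) = √(1 − 1/20.4²) = √(0.997597) = 0.9988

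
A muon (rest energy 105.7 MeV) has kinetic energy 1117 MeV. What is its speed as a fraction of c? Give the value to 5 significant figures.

γ = 1 + K/(m₀c²) = 1 + 1117/105.7 = 11.56764
β = √(1 − 1/γ²) = 0.99626

β ≈ 0.99626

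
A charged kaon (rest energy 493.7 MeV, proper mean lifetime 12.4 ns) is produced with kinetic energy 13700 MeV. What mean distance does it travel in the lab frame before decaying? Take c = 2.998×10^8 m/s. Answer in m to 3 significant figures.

γ = 1 + K/(m₀c²) = 1 + 13700/493.7 = 28.750
β = √(1 − 1/γ²) = 0.99939
Dilated lifetime: γτ₀ = 28.750 × 12.4 ns = 356.50 ns
d = βc·γτ₀ = 0.99939 × (2.998×10^8 m/s) × 3.5650×10^-7 s = 107 m

d ≈ 107 m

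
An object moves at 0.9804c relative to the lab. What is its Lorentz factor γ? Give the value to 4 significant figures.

γ = 1/√(1 − β²) = 1/√(1 − 0.9804²) = 1/√(0.0388158) = 5.076

γ ≈ 5.076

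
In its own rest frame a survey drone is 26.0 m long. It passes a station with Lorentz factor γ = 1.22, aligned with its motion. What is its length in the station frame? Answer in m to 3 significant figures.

L ≈ 21.3 m

γ = 1.22 (given)
Length contraction: L = L₀/γ = 26.0/1.22 = 21.3 m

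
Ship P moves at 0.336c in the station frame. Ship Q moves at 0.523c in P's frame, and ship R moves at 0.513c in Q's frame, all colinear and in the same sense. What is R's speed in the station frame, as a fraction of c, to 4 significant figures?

Compose boost 2: (0.523 + 0.336)/(1 + 0.523×0.336) = 0.8590/1.17573 = 0.730611
Compose boost 3: (0.513 + 0.730611)/(1 + 0.513×0.730611) = 1.24361/1.37480 = 0.9046

u ≈ 0.9046c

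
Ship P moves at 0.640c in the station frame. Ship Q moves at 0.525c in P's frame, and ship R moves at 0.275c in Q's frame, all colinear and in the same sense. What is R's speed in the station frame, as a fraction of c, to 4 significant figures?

u ≈ 0.9252c

Compose boost 2: (0.525 + 0.640)/(1 + 0.525×0.640) = 1.165/1.33600 = 0.872006
Compose boost 3: (0.275 + 0.872006)/(1 + 0.275×0.872006) = 1.14701/1.23980 = 0.9252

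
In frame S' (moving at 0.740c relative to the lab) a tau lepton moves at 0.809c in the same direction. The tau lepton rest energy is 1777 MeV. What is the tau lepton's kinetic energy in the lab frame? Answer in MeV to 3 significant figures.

u_lab = (0.809 + 0.740)/(1 + 0.809×0.740) = 0.968936
γ = 1/√(1 − 0.968936²) = 4.0435
K = (γ − 1)m₀c² = (4.0435 − 1) × 1777 = 3.0435 × 1777 = 5410 MeV

K ≈ 5410 MeV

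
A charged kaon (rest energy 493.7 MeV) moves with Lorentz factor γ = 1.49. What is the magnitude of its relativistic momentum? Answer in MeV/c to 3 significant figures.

p ≈ 545 MeV/c

β = √(1 − 1/γ²) = √(1 − 1/1.49²) = 0.74133
p = γβm₀c = 1.49 × 0.74133 × 493.7 MeV/c = 545 MeV/c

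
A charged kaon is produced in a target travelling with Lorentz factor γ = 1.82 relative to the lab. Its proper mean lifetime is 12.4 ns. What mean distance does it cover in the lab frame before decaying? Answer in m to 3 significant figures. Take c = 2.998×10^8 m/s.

d ≈ 5.65 m

β = √(1 − 1/γ²) = √(1 − 1/1.82²) = 0.83553
Dilated lifetime: Δt = γτ₀ = 1.82 × 12.4 ns = 22.568 ns
d = vΔt = 0.83553c × 22.568 ns = 2.5049×10^8 m/s × 2.2568×10^-8 s = 5.65 m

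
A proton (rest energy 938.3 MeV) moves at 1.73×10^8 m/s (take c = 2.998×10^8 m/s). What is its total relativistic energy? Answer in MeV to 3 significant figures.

β = v/c = 1.73×10^8 / 2.998×10^8 = 0.57705
γ = 1/√(1 − 0.57705²) = 1.2244
E = γm₀c² = 1.2244 × 938.3 MeV = 1150 MeV

E ≈ 1150 MeV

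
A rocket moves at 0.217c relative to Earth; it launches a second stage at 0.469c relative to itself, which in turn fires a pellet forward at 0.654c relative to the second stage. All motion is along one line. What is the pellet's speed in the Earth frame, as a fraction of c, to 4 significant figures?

Compose boost 2: (0.469 + 0.217)/(1 + 0.469×0.217) = 0.6860/1.10177 = 0.622633
Compose boost 3: (0.654 + 0.622633)/(1 + 0.654×0.622633) = 1.27663/1.40720 = 0.9072

u ≈ 0.9072c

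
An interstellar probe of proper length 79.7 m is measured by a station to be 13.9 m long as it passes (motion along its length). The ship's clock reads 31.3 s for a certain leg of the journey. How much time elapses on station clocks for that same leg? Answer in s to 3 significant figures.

Δt ≈ 179 s

Length contraction ⇒ γ = L₀/L = 79.7/13.9 = 5.7338
Time dilation: Δt = γτ₀ = 5.7338 × 31.3 s = 179 s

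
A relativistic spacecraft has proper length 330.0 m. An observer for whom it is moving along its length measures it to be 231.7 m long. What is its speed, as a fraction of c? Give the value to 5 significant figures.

γ = L₀/L = 330.0/231.7 = 1.424256
β = √(1 − 1/γ²) = 0.71206

β ≈ 0.71206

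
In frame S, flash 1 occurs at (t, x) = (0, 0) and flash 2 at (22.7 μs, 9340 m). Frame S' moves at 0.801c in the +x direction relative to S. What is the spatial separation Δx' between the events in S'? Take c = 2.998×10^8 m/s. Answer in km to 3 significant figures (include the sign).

Δx' ≈ 6.50 km

γ = 1/√(1 − 0.801²) = 1.6704
Δx' = γ(Δx − vΔt) = 1.6704 × (9340 m − 0.801×(2.998×10^8 m/s)×22.7×10^-6 s)
= 1.6704 × (3888.8 m) = 6.50 km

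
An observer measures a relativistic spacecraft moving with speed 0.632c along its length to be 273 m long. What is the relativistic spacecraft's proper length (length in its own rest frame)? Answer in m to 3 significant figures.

L₀ ≈ 352 m

γ = 1/√(1 − 0.632²) = 1.2904
L₀ = γL = 1.2904 × 273 = 352 m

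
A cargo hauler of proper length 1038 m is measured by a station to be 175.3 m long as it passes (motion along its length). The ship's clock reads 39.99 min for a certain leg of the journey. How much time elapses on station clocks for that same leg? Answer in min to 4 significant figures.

Δt ≈ 236.8 min

Length contraction ⇒ γ = L₀/L = 1038/175.3 = 5.92128
Time dilation: Δt = γτ₀ = 5.92128 × 39.99 min = 236.8 min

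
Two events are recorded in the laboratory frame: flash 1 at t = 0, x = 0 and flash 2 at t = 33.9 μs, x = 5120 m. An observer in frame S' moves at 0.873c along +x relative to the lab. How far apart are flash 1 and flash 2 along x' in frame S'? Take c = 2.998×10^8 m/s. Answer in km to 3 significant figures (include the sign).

γ = 1/√(1 − 0.873²) = 2.0504
Δx' = γ(Δx − vΔt) = 2.0504 × (5120 m − 0.873×(2.998×10^8 m/s)×33.9×10^-6 s)
= 2.0504 × (-3752.5 m) = -7.69 km

Δx' ≈ -7.69 km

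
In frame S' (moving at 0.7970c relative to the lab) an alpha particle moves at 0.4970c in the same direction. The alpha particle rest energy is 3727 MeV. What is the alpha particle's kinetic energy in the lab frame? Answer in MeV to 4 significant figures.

K ≈ 6201 MeV

u_lab = (0.4970 + 0.7970)/(1 + 0.4970×0.7970) = 0.9268617
γ = 1/√(1 − 0.9268617²) = 2.66380
K = (γ − 1)m₀c² = (2.66380 − 1) × 3727 = 1.66380 × 3727 = 6201 MeV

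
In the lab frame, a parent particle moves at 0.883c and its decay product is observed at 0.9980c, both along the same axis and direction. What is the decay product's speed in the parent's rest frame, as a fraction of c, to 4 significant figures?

Inverse velocity addition: u' = (u − v)/(1 − uv/c²)
= (0.9980 − 0.883)/(1 − 0.9980×0.883) = 0.1150/0.118766 = 0.9683

u' ≈ 0.9683c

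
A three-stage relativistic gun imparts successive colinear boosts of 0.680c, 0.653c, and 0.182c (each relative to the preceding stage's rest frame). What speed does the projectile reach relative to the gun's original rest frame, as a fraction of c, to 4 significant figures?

Compose boost 2: (0.653 + 0.680)/(1 + 0.653×0.680) = 1.333/1.44404 = 0.923105
Compose boost 3: (0.182 + 0.923105)/(1 + 0.182×0.923105) = 1.10510/1.16801 = 0.9461

u ≈ 0.9461c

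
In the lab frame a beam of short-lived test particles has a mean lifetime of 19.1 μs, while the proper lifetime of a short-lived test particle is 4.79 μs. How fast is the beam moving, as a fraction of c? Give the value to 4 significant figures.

β ≈ 0.9680

γ = Δt/τ₀ = 19.1/4.79 = 3.98747
β = √(1 − 1/γ²) = √(1 − 1/3.98747²) = 0.9680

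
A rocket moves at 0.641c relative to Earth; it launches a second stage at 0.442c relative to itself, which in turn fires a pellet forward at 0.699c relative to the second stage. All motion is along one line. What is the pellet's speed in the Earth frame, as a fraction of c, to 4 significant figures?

u ≈ 0.9704c

Compose boost 2: (0.442 + 0.641)/(1 + 0.442×0.641) = 1.083/1.28332 = 0.843904
Compose boost 3: (0.699 + 0.843904)/(1 + 0.699×0.843904) = 1.54290/1.58989 = 0.9704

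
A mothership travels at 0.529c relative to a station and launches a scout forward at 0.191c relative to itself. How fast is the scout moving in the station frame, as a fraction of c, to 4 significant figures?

Compose boost 2: (0.191 + 0.529)/(1 + 0.191×0.529) = 0.7200/1.10104 = 0.6539

u ≈ 0.6539c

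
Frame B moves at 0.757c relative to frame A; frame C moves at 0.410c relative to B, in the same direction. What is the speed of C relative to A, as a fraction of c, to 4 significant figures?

Compose boost 2: (0.410 + 0.757)/(1 + 0.410×0.757) = 1.167/1.31037 = 0.8906

u ≈ 0.8906c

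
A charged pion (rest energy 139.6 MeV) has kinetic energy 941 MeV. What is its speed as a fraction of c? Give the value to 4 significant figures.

β ≈ 0.9916

γ = 1 + K/(m₀c²) = 1 + 941/139.6 = 7.74069
β = √(1 − 1/γ²) = 0.9916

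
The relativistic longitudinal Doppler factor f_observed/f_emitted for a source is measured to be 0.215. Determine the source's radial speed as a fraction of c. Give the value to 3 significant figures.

f_obs/f_src = √((1−β)/(1+β)) = 0.215  ⇒  (1−β)/(1+β) = 0.046225
β = |1 − D²|/(1 + D²) = |1 − 0.046225|/(1 + 0.046225) = 0.912

β ≈ 0.912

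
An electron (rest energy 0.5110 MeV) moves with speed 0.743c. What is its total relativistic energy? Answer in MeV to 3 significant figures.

γ = 1/√(1 − 0.743²) = 1.4941
E = γm₀c² = 1.4941 × 0.5110 MeV = 0.763 MeV

E ≈ 0.763 MeV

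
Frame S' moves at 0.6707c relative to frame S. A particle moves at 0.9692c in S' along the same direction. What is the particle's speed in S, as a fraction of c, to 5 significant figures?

u ≈ 0.99385c

Relativistic velocity addition: u = (u' + v)/(1 + u'v/c²)
= (0.9692 + 0.6707)/(1 + 0.9692×0.6707) = 1.6399/1.650042 = 0.99385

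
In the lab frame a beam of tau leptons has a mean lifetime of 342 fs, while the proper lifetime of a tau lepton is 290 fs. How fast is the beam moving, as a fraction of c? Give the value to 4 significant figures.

β ≈ 0.5301

γ = Δt/τ₀ = 342/290 = 1.17931
β = √(1 − 1/γ²) = √(1 − 1/1.17931²) = 0.5301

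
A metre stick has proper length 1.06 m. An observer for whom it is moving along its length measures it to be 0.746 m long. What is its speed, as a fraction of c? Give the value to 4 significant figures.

γ = L₀/L = 1.06/0.746 = 1.42091
β = √(1 − 1/γ²) = 0.7104

β ≈ 0.7104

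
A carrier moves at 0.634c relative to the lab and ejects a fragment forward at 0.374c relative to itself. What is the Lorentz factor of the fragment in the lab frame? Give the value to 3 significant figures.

γ ≈ 1.72

u_lab = (0.374 + 0.634)/(1 + 0.374×0.634) = 1.008/1.23712 = 0.814798
γ = 1/√(1 − 0.814798²) = 1.72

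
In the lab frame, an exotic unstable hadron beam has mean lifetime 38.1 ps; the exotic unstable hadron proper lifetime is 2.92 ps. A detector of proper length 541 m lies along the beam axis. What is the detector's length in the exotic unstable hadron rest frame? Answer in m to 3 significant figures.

Time dilation ⇒ γ = Δt/τ₀ = 38.1/2.92 = 13.048
Length contraction: L = L₀/γ = 541/13.048 = 41.5 m

L ≈ 41.5 m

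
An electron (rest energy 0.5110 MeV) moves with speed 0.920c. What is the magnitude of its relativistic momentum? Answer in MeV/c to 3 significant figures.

p ≈ 1.20 MeV/c

γ = 1/√(1 − 0.920²) = 2.5516
p = γβm₀c = 2.5516 × 0.920 × 0.5110 MeV/c = 1.20 MeV/c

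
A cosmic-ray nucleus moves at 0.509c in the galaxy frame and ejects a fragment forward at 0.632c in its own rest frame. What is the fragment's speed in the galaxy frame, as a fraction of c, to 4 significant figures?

u ≈ 0.8633c

Compose boost 2: (0.632 + 0.509)/(1 + 0.632×0.509) = 1.141/1.32169 = 0.8633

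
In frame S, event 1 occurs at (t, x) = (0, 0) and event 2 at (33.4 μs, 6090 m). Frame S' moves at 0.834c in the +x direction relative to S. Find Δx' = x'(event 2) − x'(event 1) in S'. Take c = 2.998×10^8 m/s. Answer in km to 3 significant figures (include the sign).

γ = 1/√(1 − 0.834²) = 1.8124
Δx' = γ(Δx − vΔt) = 1.8124 × (6090 m − 0.834×(2.998×10^8 m/s)×33.4×10^-6 s)
= 1.8124 × (-2261.1 m) = -4.10 km

Δx' ≈ -4.10 km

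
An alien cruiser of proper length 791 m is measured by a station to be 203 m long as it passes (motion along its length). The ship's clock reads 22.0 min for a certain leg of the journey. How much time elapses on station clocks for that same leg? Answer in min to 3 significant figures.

Length contraction ⇒ γ = L₀/L = 791/203 = 3.8966
Time dilation: Δt = γτ₀ = 3.8966 × 22.0 min = 85.7 min

Δt ≈ 85.7 min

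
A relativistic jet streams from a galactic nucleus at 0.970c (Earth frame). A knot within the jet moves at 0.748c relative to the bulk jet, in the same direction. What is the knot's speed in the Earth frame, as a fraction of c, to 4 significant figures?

u ≈ 0.9956c

Relativistic velocity addition: u = (u' + v)/(1 + u'v/c²)
= (0.748 + 0.970)/(1 + 0.748×0.970) = 1.718/1.72556 = 0.9956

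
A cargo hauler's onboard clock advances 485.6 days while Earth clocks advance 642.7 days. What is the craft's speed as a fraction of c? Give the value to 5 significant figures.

γ = Δt/τ₀ = 642.7/485.6 = 1.323517
β = √(1 − 1/γ²) = √(1 − 1/1.323517²) = 0.65508

β ≈ 0.65508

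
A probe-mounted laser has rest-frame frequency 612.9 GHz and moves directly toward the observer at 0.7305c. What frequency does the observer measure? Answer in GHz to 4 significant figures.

Relativistic Doppler: f_obs = f_src √((1+β)/(1−β))
= 612.9 × √(1.73050/0.269500) = 612.9 × 2.53400 = 1553 GHz

f_obs ≈ 1553 GHz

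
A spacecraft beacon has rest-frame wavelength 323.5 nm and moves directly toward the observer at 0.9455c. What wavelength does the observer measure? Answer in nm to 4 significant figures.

λ_obs ≈ 54.14 nm

Relativistic Doppler: λ_obs = λ_src √((1−β)/(1+β))
= 323.5 × √(0.0545000/1.94550) = 323.5 × 0.167372 = 54.14 nm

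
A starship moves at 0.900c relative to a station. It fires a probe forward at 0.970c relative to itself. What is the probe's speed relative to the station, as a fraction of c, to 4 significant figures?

Relativistic velocity addition: u = (u' + v)/(1 + u'v/c²)
= (0.970 + 0.900)/(1 + 0.970×0.900) = 1.870/1.87300 = 0.9984

u ≈ 0.9984c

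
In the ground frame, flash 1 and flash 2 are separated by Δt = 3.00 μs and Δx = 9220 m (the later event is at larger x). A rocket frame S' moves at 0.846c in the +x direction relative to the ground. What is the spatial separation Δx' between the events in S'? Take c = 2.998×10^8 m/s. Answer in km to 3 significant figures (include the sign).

γ = 1/√(1 − 0.846²) = 1.8755
Δx' = γ(Δx − vΔt) = 1.8755 × (9220 m − 0.846×(2.998×10^8 m/s)×3.00×10^-6 s)
= 1.8755 × (8459.1 m) = 15.9 km

Δx' ≈ 15.9 km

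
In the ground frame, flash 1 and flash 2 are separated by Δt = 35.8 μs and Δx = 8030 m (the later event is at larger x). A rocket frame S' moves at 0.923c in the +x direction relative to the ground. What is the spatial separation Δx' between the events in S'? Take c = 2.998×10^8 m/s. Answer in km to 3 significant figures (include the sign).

Δx' ≈ -4.88 km

γ = 1/√(1 − 0.923²) = 2.5988
Δx' = γ(Δx − vΔt) = 2.5988 × (8030 m − 0.923×(2.998×10^8 m/s)×35.8×10^-6 s)
= 2.5988 × (-1876.4 m) = -4.88 km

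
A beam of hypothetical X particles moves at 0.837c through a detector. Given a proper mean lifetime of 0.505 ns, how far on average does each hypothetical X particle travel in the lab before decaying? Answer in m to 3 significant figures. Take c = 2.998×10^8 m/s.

γ = 1/√(1 − 0.837²) = 1.8275
Dilated lifetime: Δt = γτ₀ = 1.8275 × 0.505 ns = 0.92288 ns
d = vΔt = 0.837c × 0.92288 ns = 2.5093×10^8 m/s × 9.2288×10^-10 s = 0.232 m

d ≈ 0.232 m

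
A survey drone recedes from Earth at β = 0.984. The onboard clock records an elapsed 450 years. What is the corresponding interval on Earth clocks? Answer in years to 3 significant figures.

γ = 1/√(1 − 0.984²) = 5.6127
Time dilation: Δt = γτ₀ = 5.6127 × 450 years = 2530 years

Δt ≈ 2530 years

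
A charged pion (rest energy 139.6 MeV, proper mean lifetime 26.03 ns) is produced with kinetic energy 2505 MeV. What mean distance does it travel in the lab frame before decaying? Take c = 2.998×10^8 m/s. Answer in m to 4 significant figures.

γ = 1 + K/(m₀c²) = 1 + 2505/139.6 = 18.9441
β = √(1 − 1/γ²) = 0.998606
Dilated lifetime: γτ₀ = 18.9441 × 26.03 ns = 493.116 ns
d = βc·γτ₀ = 0.998606 × (2.998×10^8 m/s) × 4.93116×10^-7 s = 147.6 m

d ≈ 147.6 m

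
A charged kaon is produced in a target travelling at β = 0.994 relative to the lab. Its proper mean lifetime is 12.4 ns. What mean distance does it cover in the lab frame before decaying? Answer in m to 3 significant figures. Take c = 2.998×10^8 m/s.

γ = 1/√(1 − 0.994²) = 9.1424
Dilated lifetime: Δt = γτ₀ = 9.1424 × 12.4 ns = 113.37 ns
d = vΔt = 0.994c × 113.37 ns = 2.9800×10^8 m/s × 1.1337×10^-7 s = 33.8 m

d ≈ 33.8 m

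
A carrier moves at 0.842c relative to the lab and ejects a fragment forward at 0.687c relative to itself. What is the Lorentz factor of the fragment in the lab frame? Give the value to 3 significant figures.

γ ≈ 4.03

u_lab = (0.687 + 0.842)/(1 + 0.687×0.842) = 1.529/1.57845 = 0.968669
γ = 1/√(1 − 0.968669²) = 4.03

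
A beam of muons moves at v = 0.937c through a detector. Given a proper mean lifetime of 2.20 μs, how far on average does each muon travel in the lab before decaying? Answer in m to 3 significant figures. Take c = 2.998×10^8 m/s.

d ≈ 1770 m

γ = 1/√(1 − 0.937²) = 2.8626
Dilated lifetime: Δt = γτ₀ = 2.8626 × 2.20 μs = 6.2978 μs
d = vΔt = 0.937c × 6.2978 μs = 2.8091×10^8 m/s × 6.2978×10^-6 s = 1770 m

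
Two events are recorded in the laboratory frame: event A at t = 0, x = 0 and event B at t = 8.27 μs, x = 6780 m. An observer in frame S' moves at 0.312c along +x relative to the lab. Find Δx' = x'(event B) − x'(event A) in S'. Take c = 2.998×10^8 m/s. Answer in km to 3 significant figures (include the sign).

Δx' ≈ 6.32 km

γ = 1/√(1 − 0.312²) = 1.0525
Δx' = γ(Δx − vΔt) = 1.0525 × (6780 m − 0.312×(2.998×10^8 m/s)×8.27×10^-6 s)
= 1.0525 × (6006.4 m) = 6.32 km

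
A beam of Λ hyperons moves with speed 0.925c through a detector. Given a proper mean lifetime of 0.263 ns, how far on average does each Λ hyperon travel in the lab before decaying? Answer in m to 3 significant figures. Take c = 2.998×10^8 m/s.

d ≈ 0.192 m

γ = 1/√(1 − 0.925²) = 2.6318
Dilated lifetime: Δt = γτ₀ = 2.6318 × 0.263 ns = 0.69217 ns
d = vΔt = 0.925c × 0.69217 ns = 2.7732×10^8 m/s × 6.9217×10^-10 s = 0.192 m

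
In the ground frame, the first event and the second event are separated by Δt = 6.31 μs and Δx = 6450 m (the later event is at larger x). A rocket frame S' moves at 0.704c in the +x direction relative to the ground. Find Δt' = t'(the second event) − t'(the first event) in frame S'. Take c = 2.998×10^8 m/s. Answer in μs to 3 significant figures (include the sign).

γ = 1/√(1 − 0.704²) = 1.4081
Δt' = γ(Δt − vΔx/c²) = 1.4081 × (6.31 μs − 0.704×6450 m / (2.998×10^8 m/s))
= 1.4081 × (-8.8361 μs) = -12.4 μs

Δt' ≈ -12.4 μs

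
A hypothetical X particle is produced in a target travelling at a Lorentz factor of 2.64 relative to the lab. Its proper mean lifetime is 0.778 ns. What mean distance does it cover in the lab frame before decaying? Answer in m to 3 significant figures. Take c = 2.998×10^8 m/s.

d ≈ 0.570 m

β = √(1 − 1/γ²) = √(1 − 1/2.64²) = 0.92548
Dilated lifetime: Δt = γτ₀ = 2.64 × 0.778 ns = 2.0539 ns
d = vΔt = 0.92548c × 2.0539 ns = 2.7746×10^8 m/s × 2.0539×10^-9 s = 0.570 m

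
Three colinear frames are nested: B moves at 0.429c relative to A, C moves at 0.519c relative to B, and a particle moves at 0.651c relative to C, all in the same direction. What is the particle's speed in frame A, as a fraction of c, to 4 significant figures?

Compose boost 2: (0.519 + 0.429)/(1 + 0.519×0.429) = 0.9480/1.22265 = 0.775364
Compose boost 3: (0.651 + 0.775364)/(1 + 0.651×0.775364) = 1.42636/1.50476 = 0.9479

u ≈ 0.9479c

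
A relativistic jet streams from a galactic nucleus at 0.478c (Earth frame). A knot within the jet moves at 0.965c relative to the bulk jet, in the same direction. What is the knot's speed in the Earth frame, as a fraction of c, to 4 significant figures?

Relativistic velocity addition: u = (u' + v)/(1 + u'v/c²)
= (0.965 + 0.478)/(1 + 0.965×0.478) = 1.443/1.46127 = 0.9875

u ≈ 0.9875c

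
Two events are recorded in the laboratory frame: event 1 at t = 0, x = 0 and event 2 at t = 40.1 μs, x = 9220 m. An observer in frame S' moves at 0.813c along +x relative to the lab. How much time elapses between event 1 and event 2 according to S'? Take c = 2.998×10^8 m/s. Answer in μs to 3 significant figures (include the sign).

γ = 1/√(1 − 0.813²) = 1.7174
Δt' = γ(Δt − vΔx/c²) = 1.7174 × (40.1 μs − 0.813×9220 m / (2.998×10^8 m/s))
= 1.7174 × (15.097 μs) = 25.9 μs

Δt' ≈ 25.9 μs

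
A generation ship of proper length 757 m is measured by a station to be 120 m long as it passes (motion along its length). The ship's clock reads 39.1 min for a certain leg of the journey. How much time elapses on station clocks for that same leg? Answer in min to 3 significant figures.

Length contraction ⇒ γ = L₀/L = 757/120 = 6.3083
Time dilation: Δt = γτ₀ = 6.3083 × 39.1 min = 247 min

Δt ≈ 247 min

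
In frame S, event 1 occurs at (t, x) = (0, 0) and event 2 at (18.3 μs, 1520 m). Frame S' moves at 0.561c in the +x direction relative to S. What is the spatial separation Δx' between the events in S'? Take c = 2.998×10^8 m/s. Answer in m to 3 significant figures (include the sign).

γ = 1/√(1 − 0.561²) = 1.2080
Δx' = γ(Δx − vΔt) = 1.2080 × (1520 m − 0.561×(2.998×10^8 m/s)×18.3×10^-6 s)
= 1.2080 × (-1557.8 m) = -1880 m

Δx' ≈ -1880 m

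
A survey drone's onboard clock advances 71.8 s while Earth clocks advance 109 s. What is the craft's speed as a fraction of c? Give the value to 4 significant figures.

γ = Δt/τ₀ = 109/71.8 = 1.51811
β = √(1 − 1/γ²) = √(1 − 1/1.51811²) = 0.7524

β ≈ 0.7524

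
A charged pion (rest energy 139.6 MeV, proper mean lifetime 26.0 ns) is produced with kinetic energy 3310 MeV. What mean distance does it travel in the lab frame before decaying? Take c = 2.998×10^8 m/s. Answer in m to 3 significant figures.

d ≈ 192 m

γ = 1 + K/(m₀c²) = 1 + 3310/139.6 = 24.711
β = √(1 − 1/γ²) = 0.99918
Dilated lifetime: γτ₀ = 24.711 × 26.0 ns = 642.48 ns
d = βc·γτ₀ = 0.99918 × (2.998×10^8 m/s) × 6.4248×10^-7 s = 192 m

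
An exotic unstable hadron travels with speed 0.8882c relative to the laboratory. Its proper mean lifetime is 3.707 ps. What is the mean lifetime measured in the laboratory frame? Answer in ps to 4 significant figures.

γ = 1/√(1 − 0.8882²) = 2.17648
Time dilation: Δt = γτ₀ = 2.17648 × 3.707 ps = 8.068 ps

Δt ≈ 8.068 ps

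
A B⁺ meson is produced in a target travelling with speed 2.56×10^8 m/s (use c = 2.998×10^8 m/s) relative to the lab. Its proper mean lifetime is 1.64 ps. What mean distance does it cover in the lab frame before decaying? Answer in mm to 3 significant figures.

d ≈ 0.807 mm

β = v/c = 2.56×10^8 / 2.998×10^8 = 0.85390
γ = 1/√(1 − 0.85390²) = 1.9215
Dilated lifetime: Δt = γτ₀ = 1.9215 × 1.64 ps = 3.1512 ps
d = vΔt = 0.85390c × 3.1512 ps = 2.5600×10^8 m/s × 3.1512×10^-12 s = 0.807 mm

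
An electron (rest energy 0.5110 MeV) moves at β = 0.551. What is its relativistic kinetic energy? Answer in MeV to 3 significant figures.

K ≈ 0.101 MeV

γ = 1/√(1 − 0.551²) = 1.1983
K = (γ − 1)m₀c² = (1.1983 − 1) × 0.5110 MeV = 0.19831 × 0.5110 MeV = 0.101 MeV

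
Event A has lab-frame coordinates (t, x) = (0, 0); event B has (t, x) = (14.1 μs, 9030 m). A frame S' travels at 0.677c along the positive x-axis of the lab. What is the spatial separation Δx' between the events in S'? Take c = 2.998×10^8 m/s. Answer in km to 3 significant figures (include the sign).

γ = 1/√(1 − 0.677²) = 1.3587
Δx' = γ(Δx − vΔt) = 1.3587 × (9030 m − 0.677×(2.998×10^8 m/s)×14.1×10^-6 s)
= 1.3587 × (6168.2 m) = 8.38 km

Δx' ≈ 8.38 km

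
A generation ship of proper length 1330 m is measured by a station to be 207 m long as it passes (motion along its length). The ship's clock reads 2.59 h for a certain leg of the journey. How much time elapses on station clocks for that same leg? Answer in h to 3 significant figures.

Length contraction ⇒ γ = L₀/L = 1330/207 = 6.4251
Time dilation: Δt = γτ₀ = 6.4251 × 2.59 h = 16.6 h

Δt ≈ 16.6 h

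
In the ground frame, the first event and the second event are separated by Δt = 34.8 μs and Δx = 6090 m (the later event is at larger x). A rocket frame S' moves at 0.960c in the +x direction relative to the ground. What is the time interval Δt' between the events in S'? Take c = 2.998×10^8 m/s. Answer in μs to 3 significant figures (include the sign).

Δt' ≈ 54.6 μs

γ = 1/√(1 − 0.960²) = 3.5714
Δt' = γ(Δt − vΔx/c²) = 3.5714 × (34.8 μs − 0.960×6090 m / (2.998×10^8 m/s))
= 3.5714 × (15.299 μs) = 54.6 μs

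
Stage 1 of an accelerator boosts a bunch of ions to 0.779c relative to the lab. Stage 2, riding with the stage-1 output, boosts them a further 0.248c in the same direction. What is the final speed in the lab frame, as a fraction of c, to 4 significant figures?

u ≈ 0.8607c

Compose boost 2: (0.248 + 0.779)/(1 + 0.248×0.779) = 1.027/1.19319 = 0.8607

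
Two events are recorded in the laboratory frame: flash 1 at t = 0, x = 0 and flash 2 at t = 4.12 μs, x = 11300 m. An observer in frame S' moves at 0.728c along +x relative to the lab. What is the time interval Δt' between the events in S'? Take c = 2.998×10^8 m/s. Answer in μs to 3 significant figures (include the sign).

γ = 1/√(1 − 0.728²) = 1.4586
Δt' = γ(Δt − vΔx/c²) = 1.4586 × (4.12 μs − 0.728×11300 m / (2.998×10^8 m/s))
= 1.4586 × (-23.320 μs) = -34.0 μs

Δt' ≈ -34.0 μs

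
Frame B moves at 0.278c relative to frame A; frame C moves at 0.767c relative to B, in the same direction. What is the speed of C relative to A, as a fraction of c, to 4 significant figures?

Compose boost 2: (0.767 + 0.278)/(1 + 0.767×0.278) = 1.045/1.21323 = 0.8613

u ≈ 0.8613c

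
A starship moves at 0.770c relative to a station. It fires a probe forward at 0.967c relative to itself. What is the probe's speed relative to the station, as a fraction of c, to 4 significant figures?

Relativistic velocity addition: u = (u' + v)/(1 + u'v/c²)
= (0.967 + 0.770)/(1 + 0.967×0.770) = 1.737/1.74459 = 0.9956

u ≈ 0.9956c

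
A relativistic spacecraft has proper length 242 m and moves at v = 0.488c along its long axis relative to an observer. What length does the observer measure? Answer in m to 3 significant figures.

L ≈ 211 m

γ = 1/√(1 − 0.488²) = 1.1457
Length contraction: L = L₀/γ = 242/1.1457 = 211 m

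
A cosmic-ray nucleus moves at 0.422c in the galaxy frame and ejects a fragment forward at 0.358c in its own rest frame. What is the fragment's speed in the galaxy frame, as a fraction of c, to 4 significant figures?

u ≈ 0.6776c

Compose boost 2: (0.358 + 0.422)/(1 + 0.358×0.422) = 0.7800/1.15108 = 0.6776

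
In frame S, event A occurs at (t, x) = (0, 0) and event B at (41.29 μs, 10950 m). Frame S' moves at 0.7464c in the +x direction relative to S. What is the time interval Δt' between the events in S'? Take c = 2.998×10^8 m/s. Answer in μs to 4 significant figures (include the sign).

Δt' ≈ 21.08 μs

γ = 1/√(1 − 0.7464²) = 1.50264
Δt' = γ(Δt − vΔx/c²) = 1.50264 × (41.29 μs − 0.7464×10950 m / (2.998×10^8 m/s))
= 1.50264 × (14.0282 μs) = 21.08 μs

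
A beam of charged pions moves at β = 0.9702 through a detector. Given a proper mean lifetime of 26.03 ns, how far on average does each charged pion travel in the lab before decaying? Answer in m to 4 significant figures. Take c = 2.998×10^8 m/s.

d ≈ 31.25 m

γ = 1/√(1 − 0.9702²) = 4.12702
Dilated lifetime: Δt = γτ₀ = 4.12702 × 26.03 ns = 107.426 ns
d = vΔt = 0.9702c × 107.426 ns = 2.90866×10^8 m/s × 1.07426×10^-7 s = 31.25 m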